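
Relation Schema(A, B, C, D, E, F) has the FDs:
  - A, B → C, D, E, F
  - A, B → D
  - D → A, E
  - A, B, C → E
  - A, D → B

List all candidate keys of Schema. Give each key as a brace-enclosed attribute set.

{A, B}, {D}

Closure of {D} is {A, B, C, D, E, F}, the whole schema; {D} is a candidate key.
Closure of {A, B} is {A, B, C, D, E, F}, the whole schema; {A, B} is a candidate key.
Any other superkey properly contains one of these, so there are no further candidate keys.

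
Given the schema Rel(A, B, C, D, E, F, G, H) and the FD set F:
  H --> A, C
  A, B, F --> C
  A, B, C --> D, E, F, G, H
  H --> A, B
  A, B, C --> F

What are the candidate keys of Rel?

Closure of {H} is {A, B, C, D, E, F, G, H}, the whole schema; {H} is a candidate key.
Closure of {A, B, C} is {A, B, C, D, E, F, G, H}, the whole schema; {A, B, C} is a candidate key.
Closure of {A, B, F} is {A, B, C, D, E, F, G, H}, the whole schema; {A, B, F} is a candidate key.
No proper subset of any of these is a key, and no other minimal superkey exists.

{A, B, C}, {A, B, F}, {H}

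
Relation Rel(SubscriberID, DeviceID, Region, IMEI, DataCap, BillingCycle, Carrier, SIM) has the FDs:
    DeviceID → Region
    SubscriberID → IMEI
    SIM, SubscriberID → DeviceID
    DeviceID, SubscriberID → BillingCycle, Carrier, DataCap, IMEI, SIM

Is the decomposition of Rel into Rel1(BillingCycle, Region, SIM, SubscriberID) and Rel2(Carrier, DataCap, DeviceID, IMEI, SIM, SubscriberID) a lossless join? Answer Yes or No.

Yes

Common attributes: {SIM, SubscriberID}; their closure is {BillingCycle, Carrier, DataCap, DeviceID, IMEI, Region, SIM, SubscriberID}.
Since Rel1 ⊆ {BillingCycle, Carrier, DataCap, DeviceID, IMEI, Region, SIM, SubscriberID}, the intersection is a superkey of Rel1; the decomposition is lossless.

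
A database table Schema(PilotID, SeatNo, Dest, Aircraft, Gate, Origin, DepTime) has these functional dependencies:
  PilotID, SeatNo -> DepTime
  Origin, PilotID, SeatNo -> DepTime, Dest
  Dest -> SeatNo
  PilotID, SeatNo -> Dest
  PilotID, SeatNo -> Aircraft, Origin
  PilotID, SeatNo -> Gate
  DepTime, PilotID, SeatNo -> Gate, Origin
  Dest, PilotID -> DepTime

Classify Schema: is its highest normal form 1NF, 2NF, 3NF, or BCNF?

Candidate keys: {Dest, PilotID}, {PilotID, SeatNo}. Prime attributes: {Dest, PilotID, SeatNo}.
Dest -> SeatNo: {Dest}⁺ = {Dest, SeatNo}, which is not all of the attributes, so the left side is not a superkey — BCNF is violated.
Its right-hand attributes {SeatNo} are all prime, as are those of every other non-superkey FD — the relation is in 3NF.

3NF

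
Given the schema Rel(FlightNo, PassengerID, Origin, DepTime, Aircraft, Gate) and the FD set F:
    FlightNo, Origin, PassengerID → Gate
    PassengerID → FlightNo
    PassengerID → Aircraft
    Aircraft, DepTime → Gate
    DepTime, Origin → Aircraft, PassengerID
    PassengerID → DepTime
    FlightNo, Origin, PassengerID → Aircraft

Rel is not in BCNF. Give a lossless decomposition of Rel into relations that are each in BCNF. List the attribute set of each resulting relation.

Candidate keys of the original relation: {DepTime, Origin}, {Origin, PassengerID}.
In {Aircraft, DepTime, FlightNo, Gate, Origin, PassengerID}, {PassengerID} is not a superkey ({PassengerID}⁺ restricted to this set is {Aircraft, DepTime, FlightNo, Gate, PassengerID}), so split on PassengerID → Aircraft, DepTime, FlightNo, Gate into {Aircraft, DepTime, FlightNo, Gate, PassengerID} and {Origin, PassengerID}.
In {Aircraft, DepTime, FlightNo, Gate, PassengerID}, {Aircraft, DepTime} is not a superkey ({Aircraft, DepTime}⁺ restricted to this set is {Aircraft, DepTime, Gate}), so split on Aircraft, DepTime → Gate into {Aircraft, DepTime, Gate} and {Aircraft, DepTime, FlightNo, PassengerID}.
{Aircraft, DepTime, Gate} has no BCNF violation.
{Aircraft, DepTime, FlightNo, PassengerID} has no BCNF violation.
{Origin, PassengerID} has no BCNF violation.

{Aircraft, DepTime, FlightNo, PassengerID}; {Aircraft, DepTime, Gate}; {Origin, PassengerID}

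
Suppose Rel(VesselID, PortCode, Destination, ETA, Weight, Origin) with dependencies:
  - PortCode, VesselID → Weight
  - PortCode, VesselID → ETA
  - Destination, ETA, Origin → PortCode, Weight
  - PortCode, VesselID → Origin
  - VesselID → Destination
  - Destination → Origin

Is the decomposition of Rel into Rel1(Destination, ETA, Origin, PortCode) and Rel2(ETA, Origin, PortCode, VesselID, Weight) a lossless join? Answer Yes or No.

No

The shared attributes are {ETA, Origin, PortCode} and {ETA, Origin, PortCode}⁺ = {ETA, Origin, PortCode}.
Neither Rel1 nor Rel2 is contained in that closure, so the decomposition is lossy.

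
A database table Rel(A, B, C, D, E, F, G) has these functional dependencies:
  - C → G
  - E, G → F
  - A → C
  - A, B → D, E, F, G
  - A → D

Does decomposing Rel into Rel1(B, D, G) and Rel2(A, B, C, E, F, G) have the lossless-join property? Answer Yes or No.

The shared attributes are {B, G} and {B, G}⁺ = {B, G}.
The closure covers neither Rel1 nor Rel2 entirely; the join is not lossless.

No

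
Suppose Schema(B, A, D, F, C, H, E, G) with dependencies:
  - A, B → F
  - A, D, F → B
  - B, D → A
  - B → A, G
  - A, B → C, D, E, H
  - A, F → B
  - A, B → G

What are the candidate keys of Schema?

{A, F}, {B}

{B} is a candidate key since {B}⁺ = {A, B, C, D, E, F, G, H} covers every attribute.
{A, F} is a candidate key since {A, F}⁺ = {A, B, C, D, E, F, G, H} covers every attribute.
Any other superkey properly contains one of these, so there are no further candidate keys.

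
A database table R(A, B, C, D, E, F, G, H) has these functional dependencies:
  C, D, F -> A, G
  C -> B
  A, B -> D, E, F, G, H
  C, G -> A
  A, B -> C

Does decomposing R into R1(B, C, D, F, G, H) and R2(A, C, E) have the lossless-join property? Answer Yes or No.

No

Common attributes: {C}; their closure is {B, C}.
The closure covers neither R1 nor R2 entirely; the join is not lossless.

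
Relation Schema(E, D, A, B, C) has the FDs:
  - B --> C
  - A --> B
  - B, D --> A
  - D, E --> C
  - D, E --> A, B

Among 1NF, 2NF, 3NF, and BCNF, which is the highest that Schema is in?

Candidate key: {D, E}. Prime attributes: {D, E}.
For B --> C we have {B}⁺ = {B, C}; {B} is not a superkey, so BCNF fails.
Because {C} is non-prime and the left side of B --> C is not a superkey, the relation is not in 3NF.
No non-prime attribute depends on a proper subset of any candidate key, so 2NF holds.

2NF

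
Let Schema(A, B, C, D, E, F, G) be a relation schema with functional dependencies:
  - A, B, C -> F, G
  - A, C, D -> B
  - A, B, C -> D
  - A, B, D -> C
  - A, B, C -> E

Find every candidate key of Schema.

{A} never appears on the right of any FD, so every key must include it.
Closure of {A, B, C} is {A, B, C, D, E, F, G}, the whole schema; {A, B, C} is a candidate key.
Closure of {A, B, D} is {A, B, C, D, E, F, G}, the whole schema; {A, B, D} is a candidate key.
Closure of {A, C, D} is {A, B, C, D, E, F, G}, the whole schema; {A, C, D} is a candidate key.
Any other superkey properly contains one of these, so there are no further candidate keys.

{A, B, C}, {A, B, D}, {A, C, D}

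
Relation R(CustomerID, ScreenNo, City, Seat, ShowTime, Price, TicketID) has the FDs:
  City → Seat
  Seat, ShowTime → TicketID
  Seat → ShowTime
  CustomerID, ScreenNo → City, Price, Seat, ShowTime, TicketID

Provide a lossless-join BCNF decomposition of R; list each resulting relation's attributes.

{City, CustomerID, Price, ScreenNo}; {City, Seat}; {Seat, ShowTime, TicketID}

Candidate key of the original relation: {CustomerID, ScreenNo}.
Within {City, CustomerID, Price, ScreenNo, Seat, ShowTime, TicketID}: {City}⁺ ∩ {City, CustomerID, Price, ScreenNo, Seat, ShowTime, TicketID} = {City, Seat, ShowTime, TicketID}, not the whole set, so City → Seat, ShowTime, TicketID violates BCNF; decompose into {City, Seat, ShowTime, TicketID} and {City, CustomerID, Price, ScreenNo}.
Within {City, Seat, ShowTime, TicketID}: {Seat, ShowTime}⁺ ∩ {City, Seat, ShowTime, TicketID} = {Seat, ShowTime, TicketID}, not the whole set, so Seat, ShowTime → TicketID violates BCNF; decompose into {Seat, ShowTime, TicketID} and {City, Seat, ShowTime}.
{Seat, ShowTime, TicketID} has no BCNF violation.
Within {City, Seat, ShowTime}: {Seat}⁺ ∩ {City, Seat, ShowTime} = {Seat, ShowTime}, not the whole set, so Seat → ShowTime violates BCNF; decompose into {Seat, ShowTime} and {City, Seat}.
{Seat, ShowTime} has no BCNF violation.
{City, Seat} has no BCNF violation.
{City, CustomerID, Price, ScreenNo} has no BCNF violation.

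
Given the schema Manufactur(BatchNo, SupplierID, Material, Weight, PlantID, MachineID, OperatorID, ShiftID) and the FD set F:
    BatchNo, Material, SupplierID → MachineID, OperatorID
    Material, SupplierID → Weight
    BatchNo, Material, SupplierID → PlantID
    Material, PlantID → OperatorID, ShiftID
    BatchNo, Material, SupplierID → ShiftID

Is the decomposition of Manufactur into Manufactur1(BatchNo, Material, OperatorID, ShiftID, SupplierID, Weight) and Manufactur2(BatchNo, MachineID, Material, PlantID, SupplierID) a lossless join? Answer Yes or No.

Common attributes: {BatchNo, Material, SupplierID}; their closure is {BatchNo, MachineID, Material, OperatorID, PlantID, ShiftID, SupplierID, Weight}.
Since Manufactur1 ⊆ {BatchNo, MachineID, Material, OperatorID, PlantID, ShiftID, SupplierID, Weight}, the intersection is a superkey of Manufactur1; the decomposition is lossless.

Yes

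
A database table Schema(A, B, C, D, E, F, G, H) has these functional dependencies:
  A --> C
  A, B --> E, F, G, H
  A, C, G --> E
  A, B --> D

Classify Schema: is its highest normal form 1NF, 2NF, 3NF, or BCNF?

1NF

Candidate key: {A, B}. Prime attributes: {A, B}.
A --> C breaks BCNF: {A}⁺ = {A, C}, so {A} is not a superkey.
A --> C determines the non-prime attribute {C} from a non-superkey — 3NF is violated.
The proper key subset {A} of {A, B} determines non-prime {C}, so the relation is not even in 2NF.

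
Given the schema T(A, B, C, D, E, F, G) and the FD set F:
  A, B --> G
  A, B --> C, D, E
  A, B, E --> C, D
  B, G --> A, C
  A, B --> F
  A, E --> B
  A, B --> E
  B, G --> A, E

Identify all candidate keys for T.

{A, B}, {A, E}, {B, G}

{A, B} is a candidate key since {A, B}⁺ = {A, B, C, D, E, F, G} covers every attribute.
{A, E} is a candidate key since {A, E}⁺ = {A, B, C, D, E, F, G} covers every attribute.
{B, G} is a candidate key since {B, G}⁺ = {A, B, C, D, E, F, G} covers every attribute.
These are minimal and exhaustive — every other superkey contains one of them.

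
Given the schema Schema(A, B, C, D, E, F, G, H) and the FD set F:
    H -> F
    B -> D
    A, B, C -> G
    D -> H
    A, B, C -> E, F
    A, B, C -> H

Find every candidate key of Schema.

{A, B, C}

No FD produces {A, B, C}, so they must be in every candidate key.
Closure of {A, B, C} is {A, B, C, D, E, F, G, H}, the whole schema; {A, B, C} is a candidate key.
No other minimal set has full closure, so this is the only candidate key.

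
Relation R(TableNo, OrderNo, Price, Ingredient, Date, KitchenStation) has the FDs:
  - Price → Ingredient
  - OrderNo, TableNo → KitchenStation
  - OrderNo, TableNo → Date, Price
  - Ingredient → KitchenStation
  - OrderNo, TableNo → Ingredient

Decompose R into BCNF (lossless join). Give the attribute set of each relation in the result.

Candidate key of the original relation: {OrderNo, TableNo}.
{Date, Ingredient, KitchenStation, OrderNo, Price, TableNo}: {Price} determines {Ingredient, KitchenStation, Price} here but is not a superkey — split on Price → Ingredient, KitchenStation, giving {Ingredient, KitchenStation, Price} and {Date, OrderNo, Price, TableNo}.
{Ingredient, KitchenStation, Price}: {Ingredient} determines {Ingredient, KitchenStation} here but is not a superkey — split on Ingredient → KitchenStation, giving {Ingredient, KitchenStation} and {Ingredient, Price}.
{Ingredient, KitchenStation} has no BCNF violation.
{Ingredient, Price} has no BCNF violation.
{Date, OrderNo, Price, TableNo} has no BCNF violation.

{Date, OrderNo, Price, TableNo}; {Ingredient, KitchenStation}; {Ingredient, Price}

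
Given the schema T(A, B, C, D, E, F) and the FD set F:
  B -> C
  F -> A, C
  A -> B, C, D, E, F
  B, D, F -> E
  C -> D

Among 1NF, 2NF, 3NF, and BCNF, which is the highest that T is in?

Candidate keys: {A}, {F}. Prime attributes: {A, F}.
B -> C: {B}⁺ = {B, C, D}, which is not all of the attributes, so the left side is not a superkey — BCNF is violated.
B -> C has non-prime {C} on the right and a non-superkey on the left, so 3NF fails.
Every candidate key is a single attribute, so no partial dependency is possible; 2NF holds.

2NF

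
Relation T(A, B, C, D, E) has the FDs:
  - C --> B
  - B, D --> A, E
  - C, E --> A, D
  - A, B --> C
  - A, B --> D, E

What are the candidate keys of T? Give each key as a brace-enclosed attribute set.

{A, B}, {A, C}, {B, D}, {C, D}, {C, E}

{A, B}⁺ = {A, B, C, D, E}, which is every attribute, so {A, B} is a candidate key.
{A, C}⁺ = {A, B, C, D, E}, which is every attribute, so {A, C} is a candidate key.
{B, D}⁺ = {A, B, C, D, E}, which is every attribute, so {B, D} is a candidate key.
{C, D}⁺ = {A, B, C, D, E}, which is every attribute, so {C, D} is a candidate key.
{C, E}⁺ = {A, B, C, D, E}, which is every attribute, so {C, E} is a candidate key.
Any other superkey properly contains one of these, so there are no further candidate keys.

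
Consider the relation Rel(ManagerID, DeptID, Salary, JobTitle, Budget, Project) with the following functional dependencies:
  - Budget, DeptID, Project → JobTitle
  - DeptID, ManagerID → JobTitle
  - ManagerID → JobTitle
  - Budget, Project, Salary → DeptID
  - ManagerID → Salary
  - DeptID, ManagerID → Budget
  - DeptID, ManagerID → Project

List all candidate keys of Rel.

{Budget, ManagerID, Project}, {DeptID, ManagerID}

{ManagerID} never appears on the right of any FD, so every key must include it.
{DeptID, ManagerID} is a candidate key since {DeptID, ManagerID}⁺ = {Budget, DeptID, JobTitle, ManagerID, Project, Salary} covers every attribute.
{Budget, ManagerID, Project} is a candidate key since {Budget, ManagerID, Project}⁺ = {Budget, DeptID, JobTitle, ManagerID, Project, Salary} covers every attribute.
These are minimal and exhaustive — every other superkey contains one of them.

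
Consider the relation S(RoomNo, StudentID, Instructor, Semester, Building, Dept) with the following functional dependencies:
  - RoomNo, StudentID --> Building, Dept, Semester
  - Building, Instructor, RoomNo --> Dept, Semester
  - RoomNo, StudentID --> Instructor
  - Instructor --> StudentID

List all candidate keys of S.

{Instructor, RoomNo}, {RoomNo, StudentID}

{RoomNo} never appears on the right of any FD, so every key must include it.
{Instructor, RoomNo}⁺ = {Building, Dept, Instructor, RoomNo, Semester, StudentID} — all of the relation — so {Instructor, RoomNo} is a candidate key.
{RoomNo, StudentID}⁺ = {Building, Dept, Instructor, RoomNo, Semester, StudentID} — all of the relation — so {RoomNo, StudentID} is a candidate key.
No proper subset of any of these is a key, and no other minimal superkey exists.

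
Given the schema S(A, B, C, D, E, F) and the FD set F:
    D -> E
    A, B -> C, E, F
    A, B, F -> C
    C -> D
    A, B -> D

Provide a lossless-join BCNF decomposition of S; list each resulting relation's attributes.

{A, B, C, F}; {C, D}; {D, E}

Candidate key of the original relation: {A, B}.
In {A, B, C, D, E, F}, {D} is not a superkey ({D}⁺ restricted to this set is {D, E}), so split on D -> E into {D, E} and {A, B, C, D, F}.
{D, E} is in BCNF.
In {A, B, C, D, F}, {C} is not a superkey ({C}⁺ restricted to this set is {C, D}), so split on C -> D into {C, D} and {A, B, C, F}.
{C, D} is in BCNF.
{A, B, C, F} is in BCNF.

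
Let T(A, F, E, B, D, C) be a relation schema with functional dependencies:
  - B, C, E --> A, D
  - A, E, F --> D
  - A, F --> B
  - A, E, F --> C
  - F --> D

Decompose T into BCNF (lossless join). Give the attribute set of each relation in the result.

{A, B, C, D, E}; {B, C, E, F}

Candidate keys of the original relation: {A, E, F}, {B, C, E, F}.
{A, B, C, D, E, F}: {B, C, E} determines {A, B, C, D, E} here but is not a superkey — split on B, C, E --> A, D, giving {A, B, C, D, E} and {B, C, E, F}.
{A, B, C, D, E} is in BCNF.
{B, C, E, F} is in BCNF.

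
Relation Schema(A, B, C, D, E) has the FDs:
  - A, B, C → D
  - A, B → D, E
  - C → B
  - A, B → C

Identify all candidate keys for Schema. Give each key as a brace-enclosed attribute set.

{A, B}, {A, C}

No FD produces {A}, so it must be in every candidate key.
{A, B}⁺ = {A, B, C, D, E} — all of the relation — so {A, B} is a candidate key.
{A, C}⁺ = {A, B, C, D, E} — all of the relation — so {A, C} is a candidate key.
These are minimal and exhaustive — every other superkey contains one of them.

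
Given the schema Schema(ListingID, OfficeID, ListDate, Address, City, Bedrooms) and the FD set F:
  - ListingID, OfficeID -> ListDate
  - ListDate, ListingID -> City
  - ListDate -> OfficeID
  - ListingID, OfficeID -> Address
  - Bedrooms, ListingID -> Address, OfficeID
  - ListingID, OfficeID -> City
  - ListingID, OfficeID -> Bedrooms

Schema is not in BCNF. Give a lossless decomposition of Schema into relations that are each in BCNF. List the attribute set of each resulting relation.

Candidate keys of the original relation: {Bedrooms, ListingID}, {ListDate, ListingID}, {ListingID, OfficeID}.
Within {Address, Bedrooms, City, ListDate, ListingID, OfficeID}: {ListDate}⁺ ∩ {Address, Bedrooms, City, ListDate, ListingID, OfficeID} = {ListDate, OfficeID}, not the whole set, so ListDate -> OfficeID violates BCNF; decompose into {ListDate, OfficeID} and {Address, Bedrooms, City, ListDate, ListingID}.
{ListDate, OfficeID} is in BCNF.
{Address, Bedrooms, City, ListDate, ListingID} is in BCNF.

{Address, Bedrooms, City, ListDate, ListingID}; {ListDate, OfficeID}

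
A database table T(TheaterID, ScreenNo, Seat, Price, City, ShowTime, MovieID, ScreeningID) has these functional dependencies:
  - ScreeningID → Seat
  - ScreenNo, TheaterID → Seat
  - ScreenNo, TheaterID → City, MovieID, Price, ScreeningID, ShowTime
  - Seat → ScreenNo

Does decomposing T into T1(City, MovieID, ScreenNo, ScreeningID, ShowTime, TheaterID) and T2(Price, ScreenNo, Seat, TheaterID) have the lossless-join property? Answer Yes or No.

Common attributes: {ScreenNo, TheaterID}; their closure is {City, MovieID, Price, ScreenNo, ScreeningID, Seat, ShowTime, TheaterID}.
Since T1 ⊆ {City, MovieID, Price, ScreenNo, ScreeningID, Seat, ShowTime, TheaterID}, the intersection is a superkey of T1; the decomposition is lossless.

Yes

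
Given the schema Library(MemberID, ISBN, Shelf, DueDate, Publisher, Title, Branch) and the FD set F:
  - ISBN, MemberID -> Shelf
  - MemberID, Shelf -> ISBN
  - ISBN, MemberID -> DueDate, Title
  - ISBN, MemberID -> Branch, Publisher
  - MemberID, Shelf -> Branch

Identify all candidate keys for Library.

{MemberID} never appears on the right of any FD, so every key must include it.
{ISBN, MemberID}⁺ = {Branch, DueDate, ISBN, MemberID, Publisher, Shelf, Title} — all of the relation — so {ISBN, MemberID} is a candidate key.
{MemberID, Shelf}⁺ = {Branch, DueDate, ISBN, MemberID, Publisher, Shelf, Title} — all of the relation — so {MemberID, Shelf} is a candidate key.
Any other superkey properly contains one of these, so there are no further candidate keys.

{ISBN, MemberID}, {MemberID, Shelf}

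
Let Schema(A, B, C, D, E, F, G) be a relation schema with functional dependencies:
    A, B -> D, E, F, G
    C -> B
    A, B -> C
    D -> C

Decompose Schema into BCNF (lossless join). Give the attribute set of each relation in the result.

{A, D, E, F, G}; {B, C}; {C, D}

Candidate keys of the original relation: {A, B}, {A, C}, {A, D}.
Within {A, B, C, D, E, F, G}: {C}⁺ ∩ {A, B, C, D, E, F, G} = {B, C}, not the whole set, so C -> B violates BCNF; decompose into {B, C} and {A, C, D, E, F, G}.
{B, C}: every determinant is a superkey — BCNF.
Within {A, C, D, E, F, G}: {D}⁺ ∩ {A, C, D, E, F, G} = {C, D}, not the whole set, so D -> C violates BCNF; decompose into {C, D} and {A, D, E, F, G}.
{C, D}: every determinant is a superkey — BCNF.
{A, D, E, F, G}: every determinant is a superkey — BCNF.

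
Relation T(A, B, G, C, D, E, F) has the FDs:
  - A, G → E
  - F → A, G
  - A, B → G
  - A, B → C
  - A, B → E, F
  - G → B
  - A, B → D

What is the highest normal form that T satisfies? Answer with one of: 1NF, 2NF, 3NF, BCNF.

Candidate keys: {A, B}, {A, G}, {F}. Prime attributes: {A, B, F, G}.
G → B breaks BCNF: {G}⁺ = {B, G}, so {G} is not a superkey.
But every attribute on its right side ({B}) is prime, and the same holds for every other non-superkey FD, so 3NF still holds.

3NF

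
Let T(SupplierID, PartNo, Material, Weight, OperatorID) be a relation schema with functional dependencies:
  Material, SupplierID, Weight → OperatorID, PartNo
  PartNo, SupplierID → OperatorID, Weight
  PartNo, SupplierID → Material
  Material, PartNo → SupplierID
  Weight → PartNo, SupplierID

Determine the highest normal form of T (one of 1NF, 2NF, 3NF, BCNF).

Candidate keys: {Material, PartNo}, {PartNo, SupplierID}, {Weight}. Prime attributes: {Material, PartNo, SupplierID, Weight}.
Each dependency's left side is a superkey — BCNF holds.

BCNF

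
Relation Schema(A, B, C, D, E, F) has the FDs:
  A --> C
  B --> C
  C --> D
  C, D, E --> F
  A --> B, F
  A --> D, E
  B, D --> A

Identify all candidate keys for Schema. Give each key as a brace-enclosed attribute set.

{A} is a candidate key since {A}⁺ = {A, B, C, D, E, F} covers every attribute.
{B} is a candidate key since {B}⁺ = {A, B, C, D, E, F} covers every attribute.
These are minimal and exhaustive — every other superkey contains one of them.

{A}, {B}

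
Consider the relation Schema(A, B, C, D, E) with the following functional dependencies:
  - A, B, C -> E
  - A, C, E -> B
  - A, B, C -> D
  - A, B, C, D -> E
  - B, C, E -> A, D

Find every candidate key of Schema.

No FD produces {C}, so it must be in every candidate key.
{A, B, C}⁺ = {A, B, C, D, E}, which is every attribute, so {A, B, C} is a candidate key.
{A, C, E}⁺ = {A, B, C, D, E}, which is every attribute, so {A, C, E} is a candidate key.
{B, C, E}⁺ = {A, B, C, D, E}, which is every attribute, so {B, C, E} is a candidate key.
No proper subset of any of these is a key, and no other minimal superkey exists.

{A, B, C}, {A, C, E}, {B, C, E}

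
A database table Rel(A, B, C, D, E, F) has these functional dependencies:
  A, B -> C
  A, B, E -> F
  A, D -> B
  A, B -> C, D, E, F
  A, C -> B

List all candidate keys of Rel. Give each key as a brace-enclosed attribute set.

{A, B}, {A, C}, {A, D}

Attributes never on any right-hand side: {A} — every candidate key must contain it.
{A, B}⁺ = {A, B, C, D, E, F} — all of the relation — so {A, B} is a candidate key.
{A, C}⁺ = {A, B, C, D, E, F} — all of the relation — so {A, C} is a candidate key.
{A, D}⁺ = {A, B, C, D, E, F} — all of the relation — so {A, D} is a candidate key.
No proper subset of any of these is a key, and no other minimal superkey exists.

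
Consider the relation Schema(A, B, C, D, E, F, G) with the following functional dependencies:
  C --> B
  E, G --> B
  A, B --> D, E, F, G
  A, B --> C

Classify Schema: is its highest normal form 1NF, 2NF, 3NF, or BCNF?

3NF

Candidate keys: {A, B}, {A, C}, {A, E, G}. Prime attributes: {A, B, C, E, G}.
For C --> B we have {C}⁺ = {B, C}; {C} is not a superkey, so BCNF fails.
But every attribute on its right side ({B}) is prime, and the same holds for every other non-superkey FD, so 3NF still holds.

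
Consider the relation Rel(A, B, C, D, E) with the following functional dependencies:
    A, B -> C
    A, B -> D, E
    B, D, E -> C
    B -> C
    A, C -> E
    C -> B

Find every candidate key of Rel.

{A, B}, {A, C}

{A} never appears on the right of any FD, so every key must include it.
{A, B} is a candidate key since {A, B}⁺ = {A, B, C, D, E} covers every attribute.
{A, C} is a candidate key since {A, C}⁺ = {A, B, C, D, E} covers every attribute.
Any other superkey properly contains one of these, so there are no further candidate keys.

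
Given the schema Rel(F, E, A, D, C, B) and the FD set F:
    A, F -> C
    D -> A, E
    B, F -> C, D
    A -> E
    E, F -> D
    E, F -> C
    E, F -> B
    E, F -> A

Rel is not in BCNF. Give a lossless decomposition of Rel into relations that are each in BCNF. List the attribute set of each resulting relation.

{A, D}; {A, E}; {B, C, D, F}

Candidate keys of the original relation: {A, F}, {B, F}, {D, F}, {E, F}.
Within {A, B, C, D, E, F}: {D}⁺ ∩ {A, B, C, D, E, F} = {A, D, E}, not the whole set, so D -> A, E violates BCNF; decompose into {A, D, E} and {B, C, D, F}.
Within {A, D, E}: {A}⁺ ∩ {A, D, E} = {A, E}, not the whole set, so A -> E violates BCNF; decompose into {A, E} and {A, D}.
{A, E} has no BCNF violation.
{A, D} has no BCNF violation.
{B, C, D, F} has no BCNF violation.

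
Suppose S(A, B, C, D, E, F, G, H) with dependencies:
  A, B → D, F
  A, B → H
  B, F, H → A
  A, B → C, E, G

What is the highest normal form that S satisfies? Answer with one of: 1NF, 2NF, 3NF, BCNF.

BCNF

Candidate keys: {A, B}, {B, F, H}. Prime attributes: {A, B, F, H}.
The left-hand side of every FD is a superkey, so BCNF is satisfied.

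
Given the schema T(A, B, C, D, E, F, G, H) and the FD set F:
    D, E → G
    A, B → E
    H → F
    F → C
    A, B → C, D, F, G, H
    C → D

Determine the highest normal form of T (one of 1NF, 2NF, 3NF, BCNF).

Candidate key: {A, B}. Prime attributes: {A, B}.
D, E → G: {D, E}⁺ = {D, E, G}, which is not all of the attributes, so the left side is not a superkey — BCNF is violated.
D, E → G has non-prime {G} on the right and a non-superkey on the left, so 3NF fails.
No proper subset of a key has a non-prime attribute in its closure, so there is no partial dependency; 2NF holds.

2NF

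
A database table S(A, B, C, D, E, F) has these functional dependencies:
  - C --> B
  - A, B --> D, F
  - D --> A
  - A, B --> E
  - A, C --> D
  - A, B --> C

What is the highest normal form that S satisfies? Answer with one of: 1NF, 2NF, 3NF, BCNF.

Candidate keys: {A, B}, {A, C}, {B, D}, {C, D}. Prime attributes: {A, B, C, D}.
C --> B breaks BCNF: {C}⁺ = {B, C}, so {C} is not a superkey.
Since {B} ⊆ prime attributes and every other non-superkey FD also has a prime right side, the schema is in 3NF.

3NF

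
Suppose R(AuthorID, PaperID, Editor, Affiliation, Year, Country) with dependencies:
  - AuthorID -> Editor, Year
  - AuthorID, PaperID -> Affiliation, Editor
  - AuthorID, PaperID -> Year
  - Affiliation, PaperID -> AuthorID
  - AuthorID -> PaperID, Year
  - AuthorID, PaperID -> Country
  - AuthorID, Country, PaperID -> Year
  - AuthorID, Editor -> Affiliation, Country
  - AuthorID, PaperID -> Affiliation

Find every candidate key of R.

{Affiliation, PaperID}, {AuthorID}

Closure of {AuthorID} is {Affiliation, AuthorID, Country, Editor, PaperID, Year}, the whole schema; {AuthorID} is a candidate key.
Closure of {Affiliation, PaperID} is {Affiliation, AuthorID, Country, Editor, PaperID, Year}, the whole schema; {Affiliation, PaperID} is a candidate key.
No proper subset of any of these is a key, and no other minimal superkey exists.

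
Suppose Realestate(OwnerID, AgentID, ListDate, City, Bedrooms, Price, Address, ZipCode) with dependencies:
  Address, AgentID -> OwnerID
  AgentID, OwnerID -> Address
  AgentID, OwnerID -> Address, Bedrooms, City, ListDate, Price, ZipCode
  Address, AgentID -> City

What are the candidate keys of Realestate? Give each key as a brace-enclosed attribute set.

{Address, AgentID}, {AgentID, OwnerID}

{AgentID} never appears on the right of any FD, so every key must include it.
{Address, AgentID} is a candidate key since {Address, AgentID}⁺ = {Address, AgentID, Bedrooms, City, ListDate, OwnerID, Price, ZipCode} covers every attribute.
{AgentID, OwnerID} is a candidate key since {AgentID, OwnerID}⁺ = {Address, AgentID, Bedrooms, City, ListDate, OwnerID, Price, ZipCode} covers every attribute.
Any other superkey properly contains one of these, so there are no further candidate keys.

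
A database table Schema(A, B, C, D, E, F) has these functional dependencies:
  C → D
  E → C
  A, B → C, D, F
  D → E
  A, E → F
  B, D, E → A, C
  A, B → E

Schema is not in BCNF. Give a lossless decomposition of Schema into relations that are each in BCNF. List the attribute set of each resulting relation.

Candidate keys of the original relation: {A, B}, {B, C}, {B, D}, {B, E}.
In {A, B, C, D, E, F}, {C} is not a superkey ({C}⁺ restricted to this set is {C, D, E}), so split on C → D, E into {C, D, E} and {A, B, C, F}.
{C, D, E} is in BCNF.
In {A, B, C, F}, {A, C} is not a superkey ({A, C}⁺ restricted to this set is {A, C, F}), so split on A, C → F into {A, C, F} and {A, B, C}.
{A, C, F} is in BCNF.
{A, B, C} is in BCNF.

{A, B, C}; {A, C, F}; {C, D, E}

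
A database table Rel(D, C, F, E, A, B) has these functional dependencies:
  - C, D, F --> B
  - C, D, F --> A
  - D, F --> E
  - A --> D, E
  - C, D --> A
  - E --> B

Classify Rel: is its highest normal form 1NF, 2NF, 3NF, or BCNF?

Candidate keys: {A, C, F}, {C, D, F}. Prime attributes: {A, C, D, F}.
D, F --> E breaks BCNF: {D, F}⁺ = {B, D, E, F}, so {D, F} is not a superkey.
Because {E} is non-prime and the left side of D, F --> E is not a superkey, the relation is not in 3NF.
{A} is a proper subset of the key {A, C, F}, and {A}⁺ contains the non-prime attributes {B, E} — a partial dependency, so 2NF is violated.

1NF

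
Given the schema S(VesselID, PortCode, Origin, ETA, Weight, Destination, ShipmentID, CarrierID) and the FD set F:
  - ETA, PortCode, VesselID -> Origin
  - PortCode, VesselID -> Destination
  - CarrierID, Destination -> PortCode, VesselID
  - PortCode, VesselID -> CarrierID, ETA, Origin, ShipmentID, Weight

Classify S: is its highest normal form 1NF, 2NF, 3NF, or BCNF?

BCNF

Candidate keys: {CarrierID, Destination}, {PortCode, VesselID}. Prime attributes: {CarrierID, Destination, PortCode, VesselID}.
The left-hand side of every FD is a superkey, so BCNF is satisfied.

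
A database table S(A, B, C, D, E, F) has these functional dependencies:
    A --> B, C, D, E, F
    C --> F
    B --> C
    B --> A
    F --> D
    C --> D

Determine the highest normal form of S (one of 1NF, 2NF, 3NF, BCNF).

2NF

Candidate keys: {A}, {B}. Prime attributes: {A, B}.
C --> F breaks BCNF: {C}⁺ = {C, D, F}, so {C} is not a superkey.
C --> F has non-prime {F} on the right and a non-superkey on the left, so 3NF fails.
All keys have size 1, which rules out partial dependencies — 2NF is satisfied.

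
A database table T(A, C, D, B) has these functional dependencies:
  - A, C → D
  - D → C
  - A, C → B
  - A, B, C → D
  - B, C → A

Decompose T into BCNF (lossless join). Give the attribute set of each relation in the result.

{A, B, D}; {C, D}

Candidate keys of the original relation: {A, C}, {A, D}, {B, C}, {B, D}.
{A, B, C, D}: {D} determines {C, D} here but is not a superkey — split on D → C, giving {C, D} and {A, B, D}.
{C, D} has no BCNF violation.
{A, B, D} has no BCNF violation.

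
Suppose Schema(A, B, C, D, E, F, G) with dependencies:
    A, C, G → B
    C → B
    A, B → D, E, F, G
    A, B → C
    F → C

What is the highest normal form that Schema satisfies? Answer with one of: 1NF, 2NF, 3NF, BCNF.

3NF

Candidate keys: {A, B}, {A, C}, {A, F}. Prime attributes: {A, B, C, F}.
For C → B we have {C}⁺ = {B, C}; {C} is not a superkey, so BCNF fails.
But every attribute on its right side ({B}) is prime, and the same holds for every other non-superkey FD, so 3NF still holds.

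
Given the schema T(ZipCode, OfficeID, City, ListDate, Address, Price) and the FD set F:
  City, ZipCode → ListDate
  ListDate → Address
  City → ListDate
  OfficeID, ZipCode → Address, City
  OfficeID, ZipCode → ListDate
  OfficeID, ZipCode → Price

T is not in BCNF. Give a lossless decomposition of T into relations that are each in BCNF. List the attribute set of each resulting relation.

Candidate key of the original relation: {OfficeID, ZipCode}.
In {Address, City, ListDate, OfficeID, Price, ZipCode}, {City, ZipCode} is not a superkey ({City, ZipCode}⁺ restricted to this set is {Address, City, ListDate, ZipCode}), so split on City, ZipCode → Address, ListDate into {Address, City, ListDate, ZipCode} and {City, OfficeID, Price, ZipCode}.
In {Address, City, ListDate, ZipCode}, {ListDate} is not a superkey ({ListDate}⁺ restricted to this set is {Address, ListDate}), so split on ListDate → Address into {Address, ListDate} and {City, ListDate, ZipCode}.
{Address, ListDate}: every determinant is a superkey — BCNF.
In {City, ListDate, ZipCode}, {City} is not a superkey ({City}⁺ restricted to this set is {City, ListDate}), so split on City → ListDate into {City, ListDate} and {City, ZipCode}.
{City, ListDate}: every determinant is a superkey — BCNF.
{City, ZipCode}: every determinant is a superkey — BCNF.
{City, OfficeID, Price, ZipCode}: every determinant is a superkey — BCNF.

{Address, ListDate}; {City, ListDate}; {City, OfficeID, Price, ZipCode}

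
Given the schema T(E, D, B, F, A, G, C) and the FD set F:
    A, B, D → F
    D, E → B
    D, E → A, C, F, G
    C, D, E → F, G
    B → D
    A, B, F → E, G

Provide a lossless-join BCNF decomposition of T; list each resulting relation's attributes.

Candidate keys of the original relation: {A, B}, {B, E}, {D, E}.
{A, B, C, D, E, F, G}: {B} determines {B, D} here but is not a superkey — split on B → D, giving {B, D} and {A, B, C, E, F, G}.
{B, D} has no BCNF violation.
{A, B, C, E, F, G} has no BCNF violation.

{A, B, C, E, F, G}; {B, D}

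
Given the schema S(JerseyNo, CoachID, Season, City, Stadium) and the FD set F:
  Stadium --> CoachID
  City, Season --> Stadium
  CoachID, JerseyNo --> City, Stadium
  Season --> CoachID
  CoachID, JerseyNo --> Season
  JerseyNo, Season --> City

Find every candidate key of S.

{JerseyNo} never appears on the right of any FD, so every key must include it.
{CoachID, JerseyNo}⁺ = {City, CoachID, JerseyNo, Season, Stadium} — all of the relation — so {CoachID, JerseyNo} is a candidate key.
{JerseyNo, Season}⁺ = {City, CoachID, JerseyNo, Season, Stadium} — all of the relation — so {JerseyNo, Season} is a candidate key.
{JerseyNo, Stadium}⁺ = {City, CoachID, JerseyNo, Season, Stadium} — all of the relation — so {JerseyNo, Stadium} is a candidate key.
Any other superkey properly contains one of these, so there are no further candidate keys.

{CoachID, JerseyNo}, {JerseyNo, Season}, {JerseyNo, Stadium}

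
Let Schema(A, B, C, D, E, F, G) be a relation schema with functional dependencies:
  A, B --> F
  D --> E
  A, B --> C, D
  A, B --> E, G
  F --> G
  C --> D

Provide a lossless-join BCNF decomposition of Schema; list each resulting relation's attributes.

{A, B, C, F}; {C, D}; {D, E}; {F, G}

Candidate key of the original relation: {A, B}.
Within {A, B, C, D, E, F, G}: {D}⁺ ∩ {A, B, C, D, E, F, G} = {D, E}, not the whole set, so D --> E violates BCNF; decompose into {D, E} and {A, B, C, D, F, G}.
{D, E} has no BCNF violation.
Within {A, B, C, D, F, G}: {F}⁺ ∩ {A, B, C, D, F, G} = {F, G}, not the whole set, so F --> G violates BCNF; decompose into {F, G} and {A, B, C, D, F}.
{F, G} has no BCNF violation.
Within {A, B, C, D, F}: {C}⁺ ∩ {A, B, C, D, F} = {C, D}, not the whole set, so C --> D violates BCNF; decompose into {C, D} and {A, B, C, F}.
{C, D} has no BCNF violation.
{A, B, C, F} has no BCNF violation.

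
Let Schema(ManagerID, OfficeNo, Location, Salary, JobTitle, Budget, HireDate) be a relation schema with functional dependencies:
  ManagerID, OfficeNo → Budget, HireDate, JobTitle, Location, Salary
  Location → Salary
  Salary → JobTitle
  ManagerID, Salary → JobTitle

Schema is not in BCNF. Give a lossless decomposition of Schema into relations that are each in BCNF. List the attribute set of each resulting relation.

Candidate key of the original relation: {ManagerID, OfficeNo}.
In {Budget, HireDate, JobTitle, Location, ManagerID, OfficeNo, Salary}, {Location} is not a superkey ({Location}⁺ restricted to this set is {JobTitle, Location, Salary}), so split on Location → JobTitle, Salary into {JobTitle, Location, Salary} and {Budget, HireDate, Location, ManagerID, OfficeNo}.
In {JobTitle, Location, Salary}, {Salary} is not a superkey ({Salary}⁺ restricted to this set is {JobTitle, Salary}), so split on Salary → JobTitle into {JobTitle, Salary} and {Location, Salary}.
{JobTitle, Salary} has no BCNF violation.
{Location, Salary} has no BCNF violation.
{Budget, HireDate, Location, ManagerID, OfficeNo} has no BCNF violation.

{Budget, HireDate, Location, ManagerID, OfficeNo}; {JobTitle, Salary}; {Location, Salary}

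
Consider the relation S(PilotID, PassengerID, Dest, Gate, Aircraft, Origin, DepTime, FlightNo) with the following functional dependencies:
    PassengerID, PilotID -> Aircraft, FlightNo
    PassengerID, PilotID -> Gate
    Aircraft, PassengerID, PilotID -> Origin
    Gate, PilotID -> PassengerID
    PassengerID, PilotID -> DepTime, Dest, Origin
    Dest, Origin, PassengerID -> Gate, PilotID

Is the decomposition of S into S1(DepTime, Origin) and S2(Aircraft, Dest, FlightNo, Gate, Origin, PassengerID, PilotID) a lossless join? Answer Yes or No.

S1 ∩ S2 = {Origin}; its closure under F is {Origin}.
Neither S1 nor S2 is contained in that closure, so the decomposition is lossy.

No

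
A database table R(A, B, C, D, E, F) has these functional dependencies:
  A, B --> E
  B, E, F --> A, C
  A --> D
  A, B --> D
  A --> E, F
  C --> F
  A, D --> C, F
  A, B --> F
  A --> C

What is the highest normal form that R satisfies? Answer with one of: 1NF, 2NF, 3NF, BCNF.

1NF

Candidate keys: {A, B}, {B, C, E}, {B, E, F}. Prime attributes: {A, B, C, E, F}.
For A --> D we have {A}⁺ = {A, C, D, E, F}; {A} is not a superkey, so BCNF fails.
Because {D} is non-prime and the left side of A --> D is not a superkey, the relation is not in 3NF.
The proper key subset {A} of {A, B} determines non-prime {D}, so the relation is not even in 2NF.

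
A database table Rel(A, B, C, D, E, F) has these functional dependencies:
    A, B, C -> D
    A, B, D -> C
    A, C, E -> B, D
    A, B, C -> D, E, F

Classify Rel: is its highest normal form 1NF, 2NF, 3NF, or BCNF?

Candidate keys: {A, B, C}, {A, B, D}, {A, C, E}. Prime attributes: {A, B, C, D, E}.
The left-hand side of every FD is a superkey, so BCNF is satisfied.

BCNF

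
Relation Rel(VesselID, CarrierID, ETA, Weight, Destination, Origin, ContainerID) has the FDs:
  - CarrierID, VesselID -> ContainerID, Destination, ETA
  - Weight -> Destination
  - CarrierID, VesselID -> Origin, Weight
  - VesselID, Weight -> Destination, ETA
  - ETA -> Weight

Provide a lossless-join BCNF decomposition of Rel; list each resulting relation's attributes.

{CarrierID, ContainerID, Origin, VesselID, Weight}; {Destination, Weight}; {ETA, VesselID}; {ETA, Weight}

Candidate key of the original relation: {CarrierID, VesselID}.
In {CarrierID, ContainerID, Destination, ETA, Origin, VesselID, Weight}, {Weight} is not a superkey ({Weight}⁺ restricted to this set is {Destination, Weight}), so split on Weight -> Destination into {Destination, Weight} and {CarrierID, ContainerID, ETA, Origin, VesselID, Weight}.
{Destination, Weight} has no BCNF violation.
In {CarrierID, ContainerID, ETA, Origin, VesselID, Weight}, {VesselID, Weight} is not a superkey ({VesselID, Weight}⁺ restricted to this set is {ETA, VesselID, Weight}), so split on VesselID, Weight -> ETA into {ETA, VesselID, Weight} and {CarrierID, ContainerID, Origin, VesselID, Weight}.
In {ETA, VesselID, Weight}, {ETA} is not a superkey ({ETA}⁺ restricted to this set is {ETA, Weight}), so split on ETA -> Weight into {ETA, Weight} and {ETA, VesselID}.
{ETA, Weight} has no BCNF violation.
{ETA, VesselID} has no BCNF violation.
{CarrierID, ContainerID, Origin, VesselID, Weight} has no BCNF violation.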